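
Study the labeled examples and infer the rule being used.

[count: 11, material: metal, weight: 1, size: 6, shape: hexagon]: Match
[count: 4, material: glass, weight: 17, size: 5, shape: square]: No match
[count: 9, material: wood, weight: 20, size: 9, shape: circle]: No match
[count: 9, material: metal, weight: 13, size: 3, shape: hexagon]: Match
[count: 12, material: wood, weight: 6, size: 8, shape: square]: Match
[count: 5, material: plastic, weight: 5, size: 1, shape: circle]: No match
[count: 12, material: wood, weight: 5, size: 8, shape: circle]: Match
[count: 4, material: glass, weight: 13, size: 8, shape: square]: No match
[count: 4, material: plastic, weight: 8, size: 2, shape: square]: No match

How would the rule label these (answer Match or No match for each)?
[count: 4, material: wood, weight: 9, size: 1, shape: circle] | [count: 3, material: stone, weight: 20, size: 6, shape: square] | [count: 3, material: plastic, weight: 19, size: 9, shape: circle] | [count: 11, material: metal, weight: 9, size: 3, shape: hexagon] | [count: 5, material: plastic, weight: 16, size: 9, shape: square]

No match, No match, No match, Match, No match

All 'Match' examples share one property — size ≤ 8 AND count ≥ 9 — and every 'No match' example lacks it.
[count: 4, material: wood, weight: 9, size: 1, shape: circle] → size = 1, count = 4 → No match.
[count: 3, material: stone, weight: 20, size: 6, shape: square] → size = 6, count = 3 → No match.
[count: 3, material: plastic, weight: 19, size: 9, shape: circle] → size = 9, count = 3 → No match.
[count: 11, material: metal, weight: 9, size: 3, shape: hexagon] → size = 3, count = 11 → Match.
[count: 5, material: plastic, weight: 16, size: 9, shape: square] → size = 9, count = 5 → No match.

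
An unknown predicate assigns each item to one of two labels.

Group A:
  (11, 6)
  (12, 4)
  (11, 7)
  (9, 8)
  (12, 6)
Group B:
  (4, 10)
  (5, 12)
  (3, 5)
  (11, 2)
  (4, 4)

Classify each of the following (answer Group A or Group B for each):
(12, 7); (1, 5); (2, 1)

'Group A' ⟺ first > second AND sum ≥ 14.
(12, 7) — 12 > 7, 12+7 = 19, hence Group A.
(1, 5) — 1 < 5, 1+5 = 6, hence Group B.
(2, 1) — 2 > 1, 2+1 = 3, hence Group B.

Group A, Group B, Group B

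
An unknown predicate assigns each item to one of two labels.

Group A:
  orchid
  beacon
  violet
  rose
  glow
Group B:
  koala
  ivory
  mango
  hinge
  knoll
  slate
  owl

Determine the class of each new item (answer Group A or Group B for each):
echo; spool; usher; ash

Group A, Group B, Group B, Group B

Checking candidate rules against both groups, what survives is: even length.
Group A: echo, since length 4. Group B: spool, since length 5. Group B: usher, since length 5. Group B: ash, since length 3.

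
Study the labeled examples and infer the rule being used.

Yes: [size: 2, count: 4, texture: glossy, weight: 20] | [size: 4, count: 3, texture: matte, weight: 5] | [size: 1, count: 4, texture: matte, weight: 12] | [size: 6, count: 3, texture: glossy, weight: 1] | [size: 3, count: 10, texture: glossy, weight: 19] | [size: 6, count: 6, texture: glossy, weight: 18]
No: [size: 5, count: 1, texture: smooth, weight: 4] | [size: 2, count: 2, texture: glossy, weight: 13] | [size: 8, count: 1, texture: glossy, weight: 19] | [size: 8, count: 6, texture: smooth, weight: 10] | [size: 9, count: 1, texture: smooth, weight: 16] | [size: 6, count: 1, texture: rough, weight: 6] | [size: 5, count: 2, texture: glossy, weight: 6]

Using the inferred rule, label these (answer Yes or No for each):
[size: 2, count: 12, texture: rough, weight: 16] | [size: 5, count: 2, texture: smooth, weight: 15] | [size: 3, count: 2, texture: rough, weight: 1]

Yes, No, No

'Yes' ⟺ size ≤ 6 AND count ≥ 3.
[size: 2, count: 12, texture: rough, weight: 16]: size = 2, count = 12, passes → Yes. [size: 5, count: 2, texture: smooth, weight: 15]: size = 5, count = 2, doesn't match → No. [size: 3, count: 2, texture: rough, weight: 1]: size = 3, count = 2, doesn't match → No.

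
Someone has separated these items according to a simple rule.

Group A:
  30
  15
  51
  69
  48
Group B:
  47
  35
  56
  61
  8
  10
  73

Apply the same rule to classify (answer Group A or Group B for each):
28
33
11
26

A rule that fits every label: multiple of 3 — true of each 'Group A' example, false of each 'Group B' one.
28: 28 = 3·9 + 1, fails this test → Group B.
33: 33 = 3·11, matches → Group A.
11: 11 = 3·3 + 2, fails this test → Group B.
26: 26 = 3·8 + 2, fails this test → Group B.

Group B, Group A, Group B, Group B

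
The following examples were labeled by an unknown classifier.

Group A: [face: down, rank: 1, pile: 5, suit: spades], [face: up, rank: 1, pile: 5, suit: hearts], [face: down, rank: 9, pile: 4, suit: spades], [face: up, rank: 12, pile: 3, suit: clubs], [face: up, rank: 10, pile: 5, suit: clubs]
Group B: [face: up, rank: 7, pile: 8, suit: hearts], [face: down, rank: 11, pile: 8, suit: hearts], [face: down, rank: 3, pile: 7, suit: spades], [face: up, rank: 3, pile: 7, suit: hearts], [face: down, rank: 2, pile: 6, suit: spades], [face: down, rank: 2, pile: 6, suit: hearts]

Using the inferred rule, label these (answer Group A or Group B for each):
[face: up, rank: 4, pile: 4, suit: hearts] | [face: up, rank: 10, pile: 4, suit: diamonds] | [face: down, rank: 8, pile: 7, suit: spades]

Group A, Group A, Group B

A rule that fits every label: pile ≤ 5 — true of each 'Group A' example, false of each 'Group B' one.
[face: up, rank: 4, pile: 4, suit: hearts]: pile = 4, passes → Group A.
[face: up, rank: 10, pile: 4, suit: diamonds]: pile = 4, passes → Group A.
[face: down, rank: 8, pile: 7, suit: spades]: pile = 7, does not satisfy this → Group B.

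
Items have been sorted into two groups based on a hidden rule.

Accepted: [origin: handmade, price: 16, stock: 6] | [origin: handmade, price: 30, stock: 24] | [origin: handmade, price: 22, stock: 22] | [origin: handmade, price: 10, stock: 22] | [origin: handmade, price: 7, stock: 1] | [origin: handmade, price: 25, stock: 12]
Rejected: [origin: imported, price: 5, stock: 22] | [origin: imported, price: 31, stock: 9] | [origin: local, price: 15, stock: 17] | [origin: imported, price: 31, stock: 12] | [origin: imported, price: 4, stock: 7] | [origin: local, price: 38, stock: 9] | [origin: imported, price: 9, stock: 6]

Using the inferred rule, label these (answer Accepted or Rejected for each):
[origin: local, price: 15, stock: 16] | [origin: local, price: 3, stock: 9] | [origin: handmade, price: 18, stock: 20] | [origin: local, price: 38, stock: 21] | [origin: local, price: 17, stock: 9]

Rejected, Rejected, Accepted, Rejected, Rejected

Every 'Accepted' example satisfies: origin is handmade. None of the 'Rejected' examples do.
[origin: local, price: 15, stock: 16]: origin is local, does not pass → Rejected. [origin: local, price: 3, stock: 9]: origin is local, does not pass → Rejected. [origin: handmade, price: 18, stock: 20]: origin is handmade, passes → Accepted. [origin: local, price: 38, stock: 21]: origin is local, does not pass → Rejected. [origin: local, price: 17, stock: 9]: origin is local, does not pass → Rejected.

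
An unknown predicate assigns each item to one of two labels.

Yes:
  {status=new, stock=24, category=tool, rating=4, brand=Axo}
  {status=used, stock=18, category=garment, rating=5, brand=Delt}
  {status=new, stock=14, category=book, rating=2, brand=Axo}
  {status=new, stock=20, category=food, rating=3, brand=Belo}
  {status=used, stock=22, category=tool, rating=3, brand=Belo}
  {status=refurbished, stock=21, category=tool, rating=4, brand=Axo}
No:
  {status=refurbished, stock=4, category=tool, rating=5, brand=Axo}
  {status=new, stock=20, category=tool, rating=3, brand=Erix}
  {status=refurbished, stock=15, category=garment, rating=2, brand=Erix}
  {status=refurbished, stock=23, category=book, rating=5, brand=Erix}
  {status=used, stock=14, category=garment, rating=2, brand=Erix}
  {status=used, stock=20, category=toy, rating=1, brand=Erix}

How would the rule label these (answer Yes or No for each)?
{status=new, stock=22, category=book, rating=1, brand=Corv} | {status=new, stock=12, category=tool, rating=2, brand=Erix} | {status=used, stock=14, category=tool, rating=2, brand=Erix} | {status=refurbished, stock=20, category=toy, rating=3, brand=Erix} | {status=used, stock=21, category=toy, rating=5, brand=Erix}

The rule appears to be: brand is not Erix AND stock ≥ 14.
{status=new, stock=22, category=book, rating=1, brand=Corv} — brand is Corv, stock = 22, hence Yes. {status=new, stock=12, category=tool, rating=2, brand=Erix} — brand is Erix, stock = 12, hence No. {status=used, stock=14, category=tool, rating=2, brand=Erix} — brand is Erix, stock = 14, hence No. {status=refurbished, stock=20, category=toy, rating=3, brand=Erix} — brand is Erix, stock = 20, hence No. {status=used, stock=21, category=toy, rating=5, brand=Erix} — brand is Erix, stock = 21, hence No.

Yes, No, No, No, No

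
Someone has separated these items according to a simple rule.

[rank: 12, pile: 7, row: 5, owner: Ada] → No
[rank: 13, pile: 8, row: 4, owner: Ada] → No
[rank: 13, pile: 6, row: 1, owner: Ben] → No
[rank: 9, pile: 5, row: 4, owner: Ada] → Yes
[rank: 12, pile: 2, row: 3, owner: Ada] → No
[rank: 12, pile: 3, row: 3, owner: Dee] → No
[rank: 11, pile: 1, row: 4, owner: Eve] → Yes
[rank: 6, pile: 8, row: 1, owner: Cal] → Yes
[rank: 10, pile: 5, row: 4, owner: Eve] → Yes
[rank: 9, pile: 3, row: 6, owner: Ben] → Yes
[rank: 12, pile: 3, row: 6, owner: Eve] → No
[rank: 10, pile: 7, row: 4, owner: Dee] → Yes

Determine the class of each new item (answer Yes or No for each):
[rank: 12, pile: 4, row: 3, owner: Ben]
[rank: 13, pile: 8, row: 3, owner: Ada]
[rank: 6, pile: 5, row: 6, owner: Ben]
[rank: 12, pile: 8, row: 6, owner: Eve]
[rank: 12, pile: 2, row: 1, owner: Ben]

One predicate separates the groups cleanly: rank ≤ 11.
[rank: 12, pile: 4, row: 3, owner: Ben]: rank = 12, lacks this property → No.
[rank: 13, pile: 8, row: 3, owner: Ada]: rank = 13, lacks this property → No.
[rank: 6, pile: 5, row: 6, owner: Ben]: rank = 6, satisfies this → Yes.
[rank: 12, pile: 8, row: 6, owner: Eve]: rank = 12, lacks this property → No.
[rank: 12, pile: 2, row: 1, owner: Ben]: rank = 12, lacks this property → No.

No, No, Yes, No, No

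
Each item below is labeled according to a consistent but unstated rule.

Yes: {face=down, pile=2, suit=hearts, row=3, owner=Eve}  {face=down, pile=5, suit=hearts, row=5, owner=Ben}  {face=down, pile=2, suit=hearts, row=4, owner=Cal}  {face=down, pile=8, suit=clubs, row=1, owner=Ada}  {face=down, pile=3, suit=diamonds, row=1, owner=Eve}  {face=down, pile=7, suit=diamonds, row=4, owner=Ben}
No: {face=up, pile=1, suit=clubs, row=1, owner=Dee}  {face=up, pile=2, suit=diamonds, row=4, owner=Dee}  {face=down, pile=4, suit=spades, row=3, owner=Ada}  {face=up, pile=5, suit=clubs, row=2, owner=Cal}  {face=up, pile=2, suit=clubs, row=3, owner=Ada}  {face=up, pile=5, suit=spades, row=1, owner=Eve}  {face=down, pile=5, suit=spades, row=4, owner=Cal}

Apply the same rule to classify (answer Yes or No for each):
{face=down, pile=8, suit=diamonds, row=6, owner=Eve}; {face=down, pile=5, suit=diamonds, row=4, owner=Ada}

'Yes' ⟺ suit is not spades AND face is down.
{face=down, pile=8, suit=diamonds, row=6, owner=Eve} — suit is diamonds, face is down, hence Yes. {face=down, pile=5, suit=diamonds, row=4, owner=Ada} — suit is diamonds, face is down, hence Yes.

Yes, Yes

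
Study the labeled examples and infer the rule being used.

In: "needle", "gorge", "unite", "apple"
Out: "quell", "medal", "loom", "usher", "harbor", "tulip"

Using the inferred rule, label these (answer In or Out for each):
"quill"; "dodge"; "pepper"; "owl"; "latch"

Out, In, Out, Out, Out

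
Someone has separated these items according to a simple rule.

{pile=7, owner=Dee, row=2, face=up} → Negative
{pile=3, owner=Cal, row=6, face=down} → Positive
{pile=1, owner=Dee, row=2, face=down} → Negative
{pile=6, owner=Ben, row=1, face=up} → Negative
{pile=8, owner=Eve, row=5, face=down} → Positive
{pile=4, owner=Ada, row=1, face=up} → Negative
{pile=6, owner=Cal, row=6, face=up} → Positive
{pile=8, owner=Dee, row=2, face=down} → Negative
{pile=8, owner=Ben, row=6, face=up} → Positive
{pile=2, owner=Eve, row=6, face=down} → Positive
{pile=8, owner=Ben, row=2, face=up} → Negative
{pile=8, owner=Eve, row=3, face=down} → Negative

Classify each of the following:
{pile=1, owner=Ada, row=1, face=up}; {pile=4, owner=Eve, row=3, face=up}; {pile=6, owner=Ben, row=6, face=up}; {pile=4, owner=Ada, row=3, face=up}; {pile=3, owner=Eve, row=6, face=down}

Negative, Negative, Positive, Negative, Positive

The common property of the 'Positive' items is: row ≥ 5. No 'Negative' item has it.
Negative: {pile=1, owner=Ada, row=1, face=up}, since row = 1. Negative: {pile=4, owner=Eve, row=3, face=up}, since row = 3. Positive: {pile=6, owner=Ben, row=6, face=up}, since row = 6. Negative: {pile=4, owner=Ada, row=3, face=up}, since row = 3. Positive: {pile=3, owner=Eve, row=6, face=down}, since row = 6.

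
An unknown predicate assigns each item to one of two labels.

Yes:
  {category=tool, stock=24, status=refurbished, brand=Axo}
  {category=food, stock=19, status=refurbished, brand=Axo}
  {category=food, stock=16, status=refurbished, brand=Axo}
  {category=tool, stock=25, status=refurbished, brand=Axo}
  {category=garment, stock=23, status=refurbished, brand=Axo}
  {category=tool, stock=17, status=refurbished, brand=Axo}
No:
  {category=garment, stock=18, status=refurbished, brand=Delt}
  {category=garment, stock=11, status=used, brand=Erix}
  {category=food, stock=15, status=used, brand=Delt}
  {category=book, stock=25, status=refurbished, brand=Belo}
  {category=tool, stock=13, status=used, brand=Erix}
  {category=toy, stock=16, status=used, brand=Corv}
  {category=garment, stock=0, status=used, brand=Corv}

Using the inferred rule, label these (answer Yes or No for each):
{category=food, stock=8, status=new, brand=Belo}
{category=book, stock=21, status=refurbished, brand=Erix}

The rule appears to be: brand is Axo.
{category=food, stock=8, status=new, brand=Belo} → brand is Belo → No. {category=book, stock=21, status=refurbished, brand=Erix} → brand is Erix → No.

No, No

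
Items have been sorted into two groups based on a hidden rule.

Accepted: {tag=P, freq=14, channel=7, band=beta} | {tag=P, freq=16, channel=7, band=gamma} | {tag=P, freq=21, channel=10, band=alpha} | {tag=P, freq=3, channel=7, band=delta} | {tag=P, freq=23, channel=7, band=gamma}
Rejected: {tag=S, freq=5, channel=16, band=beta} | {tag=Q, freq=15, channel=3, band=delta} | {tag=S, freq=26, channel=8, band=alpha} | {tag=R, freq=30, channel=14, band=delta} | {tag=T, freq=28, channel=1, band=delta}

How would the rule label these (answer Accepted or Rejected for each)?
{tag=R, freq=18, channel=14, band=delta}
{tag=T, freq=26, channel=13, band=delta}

Looking at the examples, the only property every 'Accepted' case has and every 'Rejected' case lacks is: tag is P.
{tag=R, freq=18, channel=14, band=delta}: tag is R — does not satisfy this, so Rejected.
{tag=T, freq=26, channel=13, band=delta}: tag is T — does not satisfy this, so Rejected.

Rejected, Rejected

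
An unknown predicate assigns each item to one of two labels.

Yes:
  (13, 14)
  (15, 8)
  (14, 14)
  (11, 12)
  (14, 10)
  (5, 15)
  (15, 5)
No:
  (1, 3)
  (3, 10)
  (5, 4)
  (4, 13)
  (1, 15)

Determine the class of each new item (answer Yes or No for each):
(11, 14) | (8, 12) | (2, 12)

The pattern is that an item is 'Yes' exactly when: sum ≥ 20.

Yes, Yes, No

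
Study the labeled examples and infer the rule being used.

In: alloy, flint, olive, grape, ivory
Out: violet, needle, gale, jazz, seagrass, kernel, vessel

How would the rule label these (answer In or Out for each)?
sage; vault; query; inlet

One predicate separates the groups cleanly: odd length.
sage: length 4, does not pass → Out.
vault: length 5, qualifies → In.
query: length 5, qualifies → In.
inlet: length 5, qualifies → In.

Out, In, In, In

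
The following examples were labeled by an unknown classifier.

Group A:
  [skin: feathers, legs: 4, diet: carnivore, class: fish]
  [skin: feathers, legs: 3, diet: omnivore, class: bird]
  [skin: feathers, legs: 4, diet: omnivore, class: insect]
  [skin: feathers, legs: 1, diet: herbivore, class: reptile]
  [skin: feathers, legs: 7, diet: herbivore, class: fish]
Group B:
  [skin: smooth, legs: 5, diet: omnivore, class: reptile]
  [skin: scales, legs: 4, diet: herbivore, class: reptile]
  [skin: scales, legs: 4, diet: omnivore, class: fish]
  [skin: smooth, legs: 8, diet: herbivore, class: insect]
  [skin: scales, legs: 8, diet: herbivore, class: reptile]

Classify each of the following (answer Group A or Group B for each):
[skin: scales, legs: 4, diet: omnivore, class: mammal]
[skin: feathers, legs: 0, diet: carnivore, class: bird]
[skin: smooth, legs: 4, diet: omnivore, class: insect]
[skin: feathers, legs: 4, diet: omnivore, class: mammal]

Group B, Group A, Group B, Group A

Rule: skin is feathers. This holds for each 'Group A' example and fails for each 'Group B' one.
[skin: scales, legs: 4, diet: omnivore, class: mammal] → skin is scales → Group B. [skin: feathers, legs: 0, diet: carnivore, class: bird] → skin is feathers → Group A. [skin: smooth, legs: 4, diet: omnivore, class: insect] → skin is smooth → Group B. [skin: feathers, legs: 4, diet: omnivore, class: mammal] → skin is feathers → Group A.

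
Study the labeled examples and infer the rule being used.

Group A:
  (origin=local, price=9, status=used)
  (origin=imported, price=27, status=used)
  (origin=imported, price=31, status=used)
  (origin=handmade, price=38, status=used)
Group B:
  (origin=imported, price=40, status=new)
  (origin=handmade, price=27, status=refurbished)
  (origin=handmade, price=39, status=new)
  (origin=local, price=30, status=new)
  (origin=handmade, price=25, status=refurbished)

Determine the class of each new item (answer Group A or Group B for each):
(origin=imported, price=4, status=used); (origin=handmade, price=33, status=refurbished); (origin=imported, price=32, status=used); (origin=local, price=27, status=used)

The simplest hypothesis consistent with all the labels is: status is used.

Group A, Group B, Group A, Group A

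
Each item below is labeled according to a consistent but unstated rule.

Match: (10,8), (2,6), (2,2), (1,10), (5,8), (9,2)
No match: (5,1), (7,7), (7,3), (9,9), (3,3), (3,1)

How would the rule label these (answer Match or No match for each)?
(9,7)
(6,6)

The rule appears to be: second is even.
(9,7): second 7, doesn't match → No match.
(6,6): second 6, fits → Match.

No match, Match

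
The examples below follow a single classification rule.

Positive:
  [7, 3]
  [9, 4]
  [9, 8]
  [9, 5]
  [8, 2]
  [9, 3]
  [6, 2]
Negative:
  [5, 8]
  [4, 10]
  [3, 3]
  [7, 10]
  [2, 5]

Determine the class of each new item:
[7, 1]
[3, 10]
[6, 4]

The common property of the 'Positive' items is: first > second. No 'Negative' item has it.
[7, 1] — 7 > 1, hence Positive.
[3, 10] — 3 < 10, hence Negative.
[6, 4] — 6 > 4, hence Positive.

Positive, Negative, Positive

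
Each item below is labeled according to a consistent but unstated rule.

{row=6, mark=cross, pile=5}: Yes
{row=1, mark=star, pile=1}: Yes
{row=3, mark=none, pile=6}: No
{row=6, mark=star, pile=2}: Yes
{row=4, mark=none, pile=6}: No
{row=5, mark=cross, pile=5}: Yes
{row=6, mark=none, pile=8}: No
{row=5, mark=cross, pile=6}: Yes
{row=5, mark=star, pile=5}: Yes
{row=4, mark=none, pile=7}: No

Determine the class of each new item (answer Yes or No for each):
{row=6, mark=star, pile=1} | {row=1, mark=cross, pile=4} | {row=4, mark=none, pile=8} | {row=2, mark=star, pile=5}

Yes, Yes, No, Yes

Checking candidate rules against both groups, what survives is: mark is not none.
{row=6, mark=star, pile=1}: mark is star, checks out → Yes. {row=1, mark=cross, pile=4}: mark is cross, checks out → Yes. {row=4, mark=none, pile=8}: mark is none, lacks this property → No. {row=2, mark=star, pile=5}: mark is star, checks out → Yes.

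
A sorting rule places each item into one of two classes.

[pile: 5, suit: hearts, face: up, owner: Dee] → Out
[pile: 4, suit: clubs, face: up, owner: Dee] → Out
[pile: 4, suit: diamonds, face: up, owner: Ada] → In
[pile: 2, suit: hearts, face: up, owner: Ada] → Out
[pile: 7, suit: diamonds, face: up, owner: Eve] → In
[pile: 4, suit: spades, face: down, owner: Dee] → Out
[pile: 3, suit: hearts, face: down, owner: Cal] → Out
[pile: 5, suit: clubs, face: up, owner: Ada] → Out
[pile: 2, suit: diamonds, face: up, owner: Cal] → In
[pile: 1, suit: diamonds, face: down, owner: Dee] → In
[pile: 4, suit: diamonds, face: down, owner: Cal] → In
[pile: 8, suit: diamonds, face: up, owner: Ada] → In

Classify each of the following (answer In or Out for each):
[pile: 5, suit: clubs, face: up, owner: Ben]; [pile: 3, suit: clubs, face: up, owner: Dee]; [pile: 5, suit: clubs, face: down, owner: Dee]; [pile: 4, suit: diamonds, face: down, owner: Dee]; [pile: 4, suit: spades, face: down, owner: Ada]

Out, Out, Out, In, Out

Checking candidate rules against both groups, what survives is: suit is diamonds.
[pile: 5, suit: clubs, face: up, owner: Ben]: suit is clubs — does not fit, so Out.
[pile: 3, suit: clubs, face: up, owner: Dee]: suit is clubs — does not fit, so Out.
[pile: 5, suit: clubs, face: down, owner: Dee]: suit is clubs — does not fit, so Out.
[pile: 4, suit: diamonds, face: down, owner: Dee]: suit is diamonds — passes, so In.
[pile: 4, suit: spades, face: down, owner: Ada]: suit is spades — does not fit, so Out.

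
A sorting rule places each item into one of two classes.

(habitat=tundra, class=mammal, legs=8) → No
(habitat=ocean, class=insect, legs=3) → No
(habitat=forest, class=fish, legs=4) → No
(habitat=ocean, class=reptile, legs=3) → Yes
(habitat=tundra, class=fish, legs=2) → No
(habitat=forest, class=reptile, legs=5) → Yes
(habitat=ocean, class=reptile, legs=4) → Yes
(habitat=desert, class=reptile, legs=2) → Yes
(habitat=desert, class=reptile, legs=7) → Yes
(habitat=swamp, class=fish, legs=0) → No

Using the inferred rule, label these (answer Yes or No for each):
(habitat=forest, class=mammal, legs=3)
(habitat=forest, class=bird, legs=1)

No, No

The pattern is that an item is 'Yes' exactly when: class is reptile.
(habitat=forest, class=mammal, legs=3) → class is mammal → No.
(habitat=forest, class=bird, legs=1) → class is bird → No.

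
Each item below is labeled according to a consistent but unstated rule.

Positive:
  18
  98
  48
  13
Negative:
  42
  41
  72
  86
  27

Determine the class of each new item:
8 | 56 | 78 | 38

Positive, Negative, Positive, Positive

All 'Positive' examples share one property — ≡ 3 (mod 5) — and every 'Negative' example lacks it.
8: 8 mod 5 = 3, checks out → Positive. 56: 56 mod 5 = 1, fails the rule → Negative. 78: 78 mod 5 = 3, checks out → Positive. 38: 38 mod 5 = 3, checks out → Positive.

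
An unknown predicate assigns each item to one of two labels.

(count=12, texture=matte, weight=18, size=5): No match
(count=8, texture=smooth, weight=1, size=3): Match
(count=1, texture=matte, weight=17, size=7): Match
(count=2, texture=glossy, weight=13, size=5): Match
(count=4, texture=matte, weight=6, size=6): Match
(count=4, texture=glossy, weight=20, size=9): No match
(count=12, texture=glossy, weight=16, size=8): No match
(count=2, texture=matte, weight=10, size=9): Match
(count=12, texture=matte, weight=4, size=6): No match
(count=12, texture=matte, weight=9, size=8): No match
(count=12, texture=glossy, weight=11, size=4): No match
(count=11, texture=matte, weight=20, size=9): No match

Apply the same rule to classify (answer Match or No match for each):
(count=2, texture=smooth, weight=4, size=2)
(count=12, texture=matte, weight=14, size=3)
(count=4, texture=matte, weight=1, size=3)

Rule: count ≤ 8 AND weight ≤ 17. This holds for each 'Match' example and fails for each 'No match' one.
(count=2, texture=smooth, weight=4, size=2): count = 2, weight = 4, satisfies this → Match. (count=12, texture=matte, weight=14, size=3): count = 12, weight = 14, fails this test → No match. (count=4, texture=matte, weight=1, size=3): count = 4, weight = 1, satisfies this → Match.

Match, No match, Match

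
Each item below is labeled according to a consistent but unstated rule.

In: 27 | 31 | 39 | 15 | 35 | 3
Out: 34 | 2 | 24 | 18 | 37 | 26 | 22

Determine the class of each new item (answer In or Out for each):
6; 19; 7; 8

Out, In, In, Out

The simplest hypothesis consistent with all the labels is: ≡ 3 (mod 4).
6: Out (6 mod 4 = 2). 19: In (19 mod 4 = 3). 7: In (7 mod 4 = 3). 8: Out (8 mod 4 = 0).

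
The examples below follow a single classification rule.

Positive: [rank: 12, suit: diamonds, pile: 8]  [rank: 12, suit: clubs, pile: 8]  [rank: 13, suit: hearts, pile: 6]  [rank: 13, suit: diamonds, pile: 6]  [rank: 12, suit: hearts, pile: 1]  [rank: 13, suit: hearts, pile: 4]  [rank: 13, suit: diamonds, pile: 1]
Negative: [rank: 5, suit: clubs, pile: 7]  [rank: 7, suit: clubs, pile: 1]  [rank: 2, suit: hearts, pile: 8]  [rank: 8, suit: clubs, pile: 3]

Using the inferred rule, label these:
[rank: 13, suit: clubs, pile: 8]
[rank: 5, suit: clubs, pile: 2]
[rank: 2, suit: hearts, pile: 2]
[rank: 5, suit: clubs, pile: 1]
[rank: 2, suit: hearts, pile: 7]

Positive, Negative, Negative, Negative, Negative

All 'Positive' examples share one property — rank ≥ 12 — and every 'Negative' example lacks it.
[rank: 13, suit: clubs, pile: 8] — rank = 13, hence Positive.
[rank: 5, suit: clubs, pile: 2] — rank = 5, hence Negative.
[rank: 2, suit: hearts, pile: 2] — rank = 2, hence Negative.
[rank: 5, suit: clubs, pile: 1] — rank = 5, hence Negative.
[rank: 2, suit: hearts, pile: 7] — rank = 2, hence Negative.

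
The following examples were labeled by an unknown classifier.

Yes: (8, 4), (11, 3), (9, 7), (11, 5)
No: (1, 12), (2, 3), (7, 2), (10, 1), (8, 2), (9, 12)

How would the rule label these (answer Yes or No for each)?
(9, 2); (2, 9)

The common property of the 'Yes' items is: sum ≥ 11 AND sum is even. No 'No' item has it.
(9, 2): 9+2 = 11 — lacks this property, so No.
(2, 9): 2+9 = 11 — lacks this property, so No.

No, No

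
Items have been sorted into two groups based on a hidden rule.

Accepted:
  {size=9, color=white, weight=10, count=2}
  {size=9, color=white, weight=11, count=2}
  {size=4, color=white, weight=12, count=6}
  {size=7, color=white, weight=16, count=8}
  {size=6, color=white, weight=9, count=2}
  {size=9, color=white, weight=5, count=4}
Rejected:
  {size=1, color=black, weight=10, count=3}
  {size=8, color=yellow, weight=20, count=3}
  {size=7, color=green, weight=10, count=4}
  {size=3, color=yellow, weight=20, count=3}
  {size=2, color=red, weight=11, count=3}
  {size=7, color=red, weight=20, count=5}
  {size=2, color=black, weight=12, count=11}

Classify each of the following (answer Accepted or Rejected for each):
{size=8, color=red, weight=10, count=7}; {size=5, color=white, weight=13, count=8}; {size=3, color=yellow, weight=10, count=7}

'Accepted' ⟺ color is white.
{size=8, color=red, weight=10, count=7} — color is red, hence Rejected.
{size=5, color=white, weight=13, count=8} — color is white, hence Accepted.
{size=3, color=yellow, weight=10, count=7} — color is yellow, hence Rejected.

Rejected, Accepted, Rejected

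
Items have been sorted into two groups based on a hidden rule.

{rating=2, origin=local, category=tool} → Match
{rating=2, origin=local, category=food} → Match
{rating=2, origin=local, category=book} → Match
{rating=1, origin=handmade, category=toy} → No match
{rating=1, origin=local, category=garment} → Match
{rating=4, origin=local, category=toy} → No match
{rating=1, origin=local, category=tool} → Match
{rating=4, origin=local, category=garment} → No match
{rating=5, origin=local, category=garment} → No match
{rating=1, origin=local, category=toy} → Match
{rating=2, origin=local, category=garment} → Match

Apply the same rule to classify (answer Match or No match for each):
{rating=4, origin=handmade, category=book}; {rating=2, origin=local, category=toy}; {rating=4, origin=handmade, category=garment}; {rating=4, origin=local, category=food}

A rule that fits every label: origin is local AND rating ≤ 2 — true of each 'Match' example, false of each 'No match' one.
{rating=4, origin=handmade, category=book}: origin is handmade, rating = 4, fails this test → No match.
{rating=2, origin=local, category=toy}: origin is local, rating = 2, has this property → Match.
{rating=4, origin=handmade, category=garment}: origin is handmade, rating = 4, fails this test → No match.
{rating=4, origin=local, category=food}: origin is local, rating = 4, fails this test → No match.

No match, Match, No match, No match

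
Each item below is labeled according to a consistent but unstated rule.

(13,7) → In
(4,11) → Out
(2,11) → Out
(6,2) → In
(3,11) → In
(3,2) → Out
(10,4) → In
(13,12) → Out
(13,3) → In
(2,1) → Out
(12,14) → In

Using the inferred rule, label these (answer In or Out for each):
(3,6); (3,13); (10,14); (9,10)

Out, In, In, Out

Looking at the examples, the only property every 'In' case has and every 'Out' case lacks is: sum is even.
(3,6): 3+6 = 9 — doesn't match, so Out.
(3,13): 3+13 = 16 — qualifies, so In.
(10,14): 10+14 = 24 — qualifies, so In.
(9,10): 9+10 = 19 — doesn't match, so Out.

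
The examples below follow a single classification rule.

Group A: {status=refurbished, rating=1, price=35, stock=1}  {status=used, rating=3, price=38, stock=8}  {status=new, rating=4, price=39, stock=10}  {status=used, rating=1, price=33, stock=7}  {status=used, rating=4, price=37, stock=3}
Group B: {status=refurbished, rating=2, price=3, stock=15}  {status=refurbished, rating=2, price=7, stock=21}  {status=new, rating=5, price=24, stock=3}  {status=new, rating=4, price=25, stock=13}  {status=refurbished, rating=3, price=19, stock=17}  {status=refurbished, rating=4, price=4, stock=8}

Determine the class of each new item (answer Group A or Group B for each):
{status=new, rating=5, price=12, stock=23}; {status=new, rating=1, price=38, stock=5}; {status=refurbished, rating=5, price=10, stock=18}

The pattern is that an item is 'Group A' exactly when: price ≥ 33.
{status=new, rating=5, price=12, stock=23} — price = 12, hence Group B.
{status=new, rating=1, price=38, stock=5} — price = 38, hence Group A.
{status=refurbished, rating=5, price=10, stock=18} — price = 10, hence Group B.

Group B, Group A, Group B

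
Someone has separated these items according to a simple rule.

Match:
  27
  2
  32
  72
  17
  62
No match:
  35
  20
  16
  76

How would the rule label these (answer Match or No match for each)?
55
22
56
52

A rule that fits every label: ≡ 2 (mod 5) — true of each 'Match' example, false of each 'No match' one.
55: 55 mod 5 = 0, does not pass → No match. 22: 22 mod 5 = 2, fits → Match. 56: 56 mod 5 = 1, does not pass → No match. 52: 52 mod 5 = 2, fits → Match.

No match, Match, No match, Match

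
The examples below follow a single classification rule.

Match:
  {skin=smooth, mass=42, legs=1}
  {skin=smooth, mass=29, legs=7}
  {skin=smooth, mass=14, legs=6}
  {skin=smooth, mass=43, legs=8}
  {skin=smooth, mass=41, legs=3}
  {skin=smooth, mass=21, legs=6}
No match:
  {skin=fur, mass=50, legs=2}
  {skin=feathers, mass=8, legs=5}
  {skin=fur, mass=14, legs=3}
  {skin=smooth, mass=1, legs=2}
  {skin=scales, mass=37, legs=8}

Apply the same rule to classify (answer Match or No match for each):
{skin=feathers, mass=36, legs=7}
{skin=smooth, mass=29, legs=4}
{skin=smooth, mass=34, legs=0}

No match, Match, Match

Every 'Match' example satisfies: skin is smooth AND mass ≥ 8. None of the 'No match' examples do.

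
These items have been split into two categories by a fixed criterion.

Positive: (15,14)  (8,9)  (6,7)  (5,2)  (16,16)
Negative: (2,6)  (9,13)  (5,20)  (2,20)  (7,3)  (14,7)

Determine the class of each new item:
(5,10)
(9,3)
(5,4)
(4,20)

The rule appears to be: |first − second| ≤ 3.

Negative, Negative, Positive, Negative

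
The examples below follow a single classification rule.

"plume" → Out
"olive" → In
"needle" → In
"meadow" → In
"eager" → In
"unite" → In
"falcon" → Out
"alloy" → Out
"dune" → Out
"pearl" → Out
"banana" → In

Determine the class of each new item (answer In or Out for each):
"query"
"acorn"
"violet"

Out, Out, In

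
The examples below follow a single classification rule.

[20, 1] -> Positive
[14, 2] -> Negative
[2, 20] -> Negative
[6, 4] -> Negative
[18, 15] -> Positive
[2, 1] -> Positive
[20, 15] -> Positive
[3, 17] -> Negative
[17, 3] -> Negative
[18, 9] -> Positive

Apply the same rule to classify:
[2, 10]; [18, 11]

Negative, Positive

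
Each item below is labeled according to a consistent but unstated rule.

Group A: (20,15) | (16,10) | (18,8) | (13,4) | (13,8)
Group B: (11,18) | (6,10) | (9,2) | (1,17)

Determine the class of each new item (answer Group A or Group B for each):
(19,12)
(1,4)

Group A, Group B

The common property of the 'Group A' items is: first ≥ 13. No 'Group B' item has it.
(19,12): first 19 — satisfies this, so Group A. (1,4): first 1 — lacks this property, so Group B.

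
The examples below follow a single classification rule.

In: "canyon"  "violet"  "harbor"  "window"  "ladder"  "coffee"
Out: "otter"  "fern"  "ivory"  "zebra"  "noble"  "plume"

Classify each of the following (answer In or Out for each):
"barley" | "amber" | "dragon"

In, Out, In

All 'In' examples share one property — length 6 — and every 'Out' example lacks it.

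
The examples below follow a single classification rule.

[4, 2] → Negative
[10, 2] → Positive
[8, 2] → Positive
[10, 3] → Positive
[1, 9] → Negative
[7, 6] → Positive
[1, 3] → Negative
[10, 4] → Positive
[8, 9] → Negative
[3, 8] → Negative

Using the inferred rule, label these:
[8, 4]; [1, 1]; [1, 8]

Positive, Negative, Negative

The classifier is using: first > second AND sum ≥ 10.
Positive: [8, 4], since 8 > 4, 8+4 = 12. Negative: [1, 1], since 1 = 1, 1+1 = 2. Negative: [1, 8], since 1 < 8, 1+8 = 9.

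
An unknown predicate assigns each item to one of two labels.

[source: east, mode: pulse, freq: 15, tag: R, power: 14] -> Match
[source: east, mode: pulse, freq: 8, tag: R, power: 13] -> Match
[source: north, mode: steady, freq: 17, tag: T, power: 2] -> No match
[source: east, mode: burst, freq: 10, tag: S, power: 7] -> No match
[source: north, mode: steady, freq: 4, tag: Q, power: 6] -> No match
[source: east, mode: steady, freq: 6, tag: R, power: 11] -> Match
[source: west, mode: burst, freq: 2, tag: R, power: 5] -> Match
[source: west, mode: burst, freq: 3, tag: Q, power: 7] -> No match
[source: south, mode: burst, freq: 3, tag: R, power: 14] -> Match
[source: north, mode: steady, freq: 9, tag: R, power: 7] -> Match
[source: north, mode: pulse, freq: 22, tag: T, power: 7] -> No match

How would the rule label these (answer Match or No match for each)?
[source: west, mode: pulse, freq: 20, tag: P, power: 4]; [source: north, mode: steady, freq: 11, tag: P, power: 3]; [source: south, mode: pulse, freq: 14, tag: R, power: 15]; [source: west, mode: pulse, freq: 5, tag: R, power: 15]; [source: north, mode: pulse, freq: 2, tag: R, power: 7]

No match, No match, Match, Match, Match

The distinguishing property — tag is R — holds for all the 'Match' cases and none of the 'No match' cases.
[source: west, mode: pulse, freq: 20, tag: P, power: 4] — tag is P, hence No match. [source: north, mode: steady, freq: 11, tag: P, power: 3] — tag is P, hence No match. [source: south, mode: pulse, freq: 14, tag: R, power: 15] — tag is R, hence Match. [source: west, mode: pulse, freq: 5, tag: R, power: 15] — tag is R, hence Match. [source: north, mode: pulse, freq: 2, tag: R, power: 7] — tag is R, hence Match.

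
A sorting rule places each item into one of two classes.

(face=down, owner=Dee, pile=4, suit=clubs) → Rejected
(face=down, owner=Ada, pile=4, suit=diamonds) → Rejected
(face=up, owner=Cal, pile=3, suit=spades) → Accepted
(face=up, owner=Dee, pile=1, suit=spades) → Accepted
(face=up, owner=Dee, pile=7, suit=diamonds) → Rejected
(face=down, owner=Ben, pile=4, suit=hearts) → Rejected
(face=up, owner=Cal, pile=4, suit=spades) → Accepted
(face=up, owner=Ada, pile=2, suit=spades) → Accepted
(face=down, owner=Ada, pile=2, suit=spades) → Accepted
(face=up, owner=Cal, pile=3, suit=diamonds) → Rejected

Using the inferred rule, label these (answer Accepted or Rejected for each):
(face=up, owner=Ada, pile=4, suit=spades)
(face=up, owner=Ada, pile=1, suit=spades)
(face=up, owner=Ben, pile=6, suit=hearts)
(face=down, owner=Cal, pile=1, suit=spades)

Accepted, Accepted, Rejected, Accepted

One predicate separates the groups cleanly: suit is spades.
(face=up, owner=Ada, pile=4, suit=spades): suit is spades, passes → Accepted. (face=up, owner=Ada, pile=1, suit=spades): suit is spades, passes → Accepted. (face=up, owner=Ben, pile=6, suit=hearts): suit is hearts, fails the rule → Rejected. (face=down, owner=Cal, pile=1, suit=spades): suit is spades, passes → Accepted.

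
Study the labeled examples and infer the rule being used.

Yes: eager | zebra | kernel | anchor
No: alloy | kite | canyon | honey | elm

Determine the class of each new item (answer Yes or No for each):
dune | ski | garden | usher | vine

Comparing the two groups points to one rule — contains 'r'.
dune — no 'r', hence No. ski — no 'r', hence No. garden — has 'r', hence Yes. usher — has 'r', hence Yes. vine — no 'r', hence No.

No, No, Yes, Yes, No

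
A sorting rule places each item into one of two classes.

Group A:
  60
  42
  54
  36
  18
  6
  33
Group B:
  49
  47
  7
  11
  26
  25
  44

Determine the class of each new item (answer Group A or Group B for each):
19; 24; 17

The common property of the 'Group A' items is: multiple of 3. No 'Group B' item has it.
19: Group B (19 = 3·6 + 1).
24: Group A (24 = 3·8).
17: Group B (17 = 3·5 + 2).

Group B, Group A, Group B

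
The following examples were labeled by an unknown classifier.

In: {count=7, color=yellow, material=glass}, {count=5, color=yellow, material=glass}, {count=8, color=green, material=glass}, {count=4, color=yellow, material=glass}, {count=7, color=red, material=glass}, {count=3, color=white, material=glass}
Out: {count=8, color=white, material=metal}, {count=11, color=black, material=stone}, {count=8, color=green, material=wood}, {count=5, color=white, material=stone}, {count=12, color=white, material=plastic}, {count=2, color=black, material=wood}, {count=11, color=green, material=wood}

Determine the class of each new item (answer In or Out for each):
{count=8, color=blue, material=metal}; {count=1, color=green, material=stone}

Out, Out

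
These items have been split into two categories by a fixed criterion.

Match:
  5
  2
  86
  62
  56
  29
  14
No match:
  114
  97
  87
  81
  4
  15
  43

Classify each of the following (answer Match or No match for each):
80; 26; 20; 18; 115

Comparing the two groups points to one rule — ≡ 2 (mod 3).
80: 80 mod 3 = 2 — fits, so Match.
26: 26 mod 3 = 2 — fits, so Match.
20: 20 mod 3 = 2 — fits, so Match.
18: 18 mod 3 = 0 — fails this test, so No match.
115: 115 mod 3 = 1 — fails this test, so No match.

Match, Match, Match, No match, No match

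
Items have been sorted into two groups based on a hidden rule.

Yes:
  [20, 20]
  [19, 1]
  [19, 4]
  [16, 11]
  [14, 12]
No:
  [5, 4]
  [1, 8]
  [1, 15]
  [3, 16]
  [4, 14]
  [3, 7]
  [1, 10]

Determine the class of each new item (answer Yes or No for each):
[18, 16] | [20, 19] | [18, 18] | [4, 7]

Yes, Yes, Yes, No

All 'Yes' examples share one property — sum ≥ 20 — and every 'No' example lacks it.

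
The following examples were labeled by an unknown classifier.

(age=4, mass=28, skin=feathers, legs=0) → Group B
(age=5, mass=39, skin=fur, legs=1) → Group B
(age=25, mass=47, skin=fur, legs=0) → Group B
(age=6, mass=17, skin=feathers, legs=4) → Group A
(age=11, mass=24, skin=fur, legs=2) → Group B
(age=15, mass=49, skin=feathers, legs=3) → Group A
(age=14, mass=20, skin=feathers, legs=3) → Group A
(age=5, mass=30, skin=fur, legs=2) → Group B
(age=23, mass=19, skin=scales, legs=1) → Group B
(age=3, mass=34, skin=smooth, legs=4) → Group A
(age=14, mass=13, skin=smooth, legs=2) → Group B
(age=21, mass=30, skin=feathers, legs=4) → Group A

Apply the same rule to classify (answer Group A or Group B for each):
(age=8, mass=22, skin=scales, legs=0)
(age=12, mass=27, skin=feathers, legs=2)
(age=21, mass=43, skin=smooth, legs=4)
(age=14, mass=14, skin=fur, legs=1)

The common property of the 'Group A' items is: legs ≥ 3. No 'Group B' item has it.
(age=8, mass=22, skin=scales, legs=0): Group B (legs = 0). (age=12, mass=27, skin=feathers, legs=2): Group B (legs = 2). (age=21, mass=43, skin=smooth, legs=4): Group A (legs = 4). (age=14, mass=14, skin=fur, legs=1): Group B (legs = 1).

Group B, Group B, Group A, Group B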